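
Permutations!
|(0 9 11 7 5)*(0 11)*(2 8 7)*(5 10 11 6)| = 10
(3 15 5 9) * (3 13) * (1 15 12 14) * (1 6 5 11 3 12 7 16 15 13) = (1 13 12 14 6 5 9)(3 7 16 15 11) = [0, 13, 2, 7, 4, 9, 5, 16, 8, 1, 10, 3, 14, 12, 6, 11, 15]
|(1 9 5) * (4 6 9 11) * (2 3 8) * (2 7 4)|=10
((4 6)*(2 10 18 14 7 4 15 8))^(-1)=(2 8 15 6 4 7 14 18 10)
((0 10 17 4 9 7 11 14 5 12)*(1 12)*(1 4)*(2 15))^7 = (0 17 12 10 1)(2 15)(4 9 7 11 14 5)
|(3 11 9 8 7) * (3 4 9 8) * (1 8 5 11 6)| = 14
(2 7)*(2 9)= (2 7 9)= [0, 1, 7, 3, 4, 5, 6, 9, 8, 2]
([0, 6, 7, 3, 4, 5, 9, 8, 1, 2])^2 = [0, 9, 8, 3, 4, 5, 2, 1, 6, 7]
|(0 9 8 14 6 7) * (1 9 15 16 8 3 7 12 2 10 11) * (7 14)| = |(0 15 16 8 7)(1 9 3 14 6 12 2 10 11)| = 45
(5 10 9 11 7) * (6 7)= (5 10 9 11 6 7)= [0, 1, 2, 3, 4, 10, 7, 5, 8, 11, 9, 6]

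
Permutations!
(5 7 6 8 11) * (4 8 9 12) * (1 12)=[0, 12, 2, 3, 8, 7, 9, 6, 11, 1, 10, 5, 4]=(1 12 4 8 11 5 7 6 9)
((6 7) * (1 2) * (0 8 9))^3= (9)(1 2)(6 7)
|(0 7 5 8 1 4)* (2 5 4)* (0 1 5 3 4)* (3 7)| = 6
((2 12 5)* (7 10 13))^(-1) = (2 5 12)(7 13 10)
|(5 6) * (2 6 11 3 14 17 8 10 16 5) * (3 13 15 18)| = 22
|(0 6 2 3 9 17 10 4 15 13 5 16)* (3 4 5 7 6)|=42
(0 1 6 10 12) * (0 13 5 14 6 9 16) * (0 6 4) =(0 1 9 16 6 10 12 13 5 14 4) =[1, 9, 2, 3, 0, 14, 10, 7, 8, 16, 12, 11, 13, 5, 4, 15, 6]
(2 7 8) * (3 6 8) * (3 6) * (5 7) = [0, 1, 5, 3, 4, 7, 8, 6, 2] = (2 5 7 6 8)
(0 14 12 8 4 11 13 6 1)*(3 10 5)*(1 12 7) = (0 14 7 1)(3 10 5)(4 11 13 6 12 8) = [14, 0, 2, 10, 11, 3, 12, 1, 4, 9, 5, 13, 8, 6, 7]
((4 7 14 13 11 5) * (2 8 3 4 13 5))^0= (14)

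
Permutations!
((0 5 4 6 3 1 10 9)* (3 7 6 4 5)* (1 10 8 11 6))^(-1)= (0 9 10 3)(1 7 6 11 8)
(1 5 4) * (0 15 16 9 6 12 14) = (0 15 16 9 6 12 14)(1 5 4) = [15, 5, 2, 3, 1, 4, 12, 7, 8, 6, 10, 11, 14, 13, 0, 16, 9]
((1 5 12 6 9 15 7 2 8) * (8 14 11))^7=((1 5 12 6 9 15 7 2 14 11 8))^7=(1 2 6 8 7 12 11 15 5 14 9)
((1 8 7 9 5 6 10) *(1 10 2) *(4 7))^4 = (10)(1 9)(2 7)(4 6)(5 8)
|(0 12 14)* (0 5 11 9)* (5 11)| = |(0 12 14 11 9)| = 5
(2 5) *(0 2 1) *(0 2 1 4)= (0 1 2 5 4)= [1, 2, 5, 3, 0, 4]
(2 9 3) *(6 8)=[0, 1, 9, 2, 4, 5, 8, 7, 6, 3]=(2 9 3)(6 8)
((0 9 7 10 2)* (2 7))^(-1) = (0 2 9)(7 10)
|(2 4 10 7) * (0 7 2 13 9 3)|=|(0 7 13 9 3)(2 4 10)|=15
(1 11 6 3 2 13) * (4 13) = (1 11 6 3 2 4 13) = [0, 11, 4, 2, 13, 5, 3, 7, 8, 9, 10, 6, 12, 1]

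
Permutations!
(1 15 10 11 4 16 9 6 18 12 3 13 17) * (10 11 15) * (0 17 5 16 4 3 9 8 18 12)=[17, 10, 2, 13, 4, 16, 12, 7, 18, 6, 15, 3, 9, 5, 14, 11, 8, 1, 0]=(0 17 1 10 15 11 3 13 5 16 8 18)(6 12 9)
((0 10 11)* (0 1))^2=(0 11)(1 10)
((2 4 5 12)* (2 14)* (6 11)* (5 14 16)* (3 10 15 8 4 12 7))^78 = (2 12 16 5 7 3 10 15 8 4 14)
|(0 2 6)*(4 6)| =|(0 2 4 6)| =4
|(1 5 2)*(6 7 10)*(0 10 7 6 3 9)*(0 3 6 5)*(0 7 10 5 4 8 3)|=|(0 5 2 1 7 10 6 4 8 3 9)|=11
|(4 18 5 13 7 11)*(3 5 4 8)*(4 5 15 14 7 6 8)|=11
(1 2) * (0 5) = (0 5)(1 2) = [5, 2, 1, 3, 4, 0]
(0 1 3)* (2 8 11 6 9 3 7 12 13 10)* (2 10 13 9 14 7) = (0 1 2 8 11 6 14 7 12 9 3) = [1, 2, 8, 0, 4, 5, 14, 12, 11, 3, 10, 6, 9, 13, 7]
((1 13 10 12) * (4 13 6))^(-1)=(1 12 10 13 4 6)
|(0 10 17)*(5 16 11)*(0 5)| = |(0 10 17 5 16 11)| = 6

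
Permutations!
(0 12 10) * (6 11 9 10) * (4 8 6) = (0 12 4 8 6 11 9 10) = [12, 1, 2, 3, 8, 5, 11, 7, 6, 10, 0, 9, 4]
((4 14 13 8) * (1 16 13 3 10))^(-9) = ((1 16 13 8 4 14 3 10))^(-9) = (1 10 3 14 4 8 13 16)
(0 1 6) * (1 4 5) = (0 4 5 1 6) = [4, 6, 2, 3, 5, 1, 0]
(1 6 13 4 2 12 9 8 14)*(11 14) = (1 6 13 4 2 12 9 8 11 14) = [0, 6, 12, 3, 2, 5, 13, 7, 11, 8, 10, 14, 9, 4, 1]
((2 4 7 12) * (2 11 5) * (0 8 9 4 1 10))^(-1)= ((0 8 9 4 7 12 11 5 2 1 10))^(-1)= (0 10 1 2 5 11 12 7 4 9 8)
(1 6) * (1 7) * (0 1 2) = (0 1 6 7 2) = [1, 6, 0, 3, 4, 5, 7, 2]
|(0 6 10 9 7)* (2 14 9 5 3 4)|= |(0 6 10 5 3 4 2 14 9 7)|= 10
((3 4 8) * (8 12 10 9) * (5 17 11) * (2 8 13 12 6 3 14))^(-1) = ((2 8 14)(3 4 6)(5 17 11)(9 13 12 10))^(-1) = (2 14 8)(3 6 4)(5 11 17)(9 10 12 13)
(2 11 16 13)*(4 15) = (2 11 16 13)(4 15) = [0, 1, 11, 3, 15, 5, 6, 7, 8, 9, 10, 16, 12, 2, 14, 4, 13]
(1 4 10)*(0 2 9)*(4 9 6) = (0 2 6 4 10 1 9) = [2, 9, 6, 3, 10, 5, 4, 7, 8, 0, 1]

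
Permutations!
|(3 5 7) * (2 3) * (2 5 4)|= 6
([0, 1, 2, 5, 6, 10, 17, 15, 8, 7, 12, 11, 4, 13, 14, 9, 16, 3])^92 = (3 5 10 12 4 6 17)(7 9 15)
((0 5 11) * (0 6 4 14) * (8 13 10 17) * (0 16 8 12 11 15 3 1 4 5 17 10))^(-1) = (0 13 8 16 14 4 1 3 15 5 6 11 12 17)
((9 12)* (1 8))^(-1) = (1 8)(9 12)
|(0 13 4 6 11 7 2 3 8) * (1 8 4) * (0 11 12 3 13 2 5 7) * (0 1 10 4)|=24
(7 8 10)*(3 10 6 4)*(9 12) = (3 10 7 8 6 4)(9 12) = [0, 1, 2, 10, 3, 5, 4, 8, 6, 12, 7, 11, 9]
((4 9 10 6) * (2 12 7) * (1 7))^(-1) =(1 12 2 7)(4 6 10 9)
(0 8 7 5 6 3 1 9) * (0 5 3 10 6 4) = [8, 9, 2, 1, 0, 4, 10, 3, 7, 5, 6] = (0 8 7 3 1 9 5 4)(6 10)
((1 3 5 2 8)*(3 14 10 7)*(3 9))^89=(1 8 2 5 3 9 7 10 14)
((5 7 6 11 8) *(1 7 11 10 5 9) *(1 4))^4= ((1 7 6 10 5 11 8 9 4))^4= (1 5 4 10 9 6 8 7 11)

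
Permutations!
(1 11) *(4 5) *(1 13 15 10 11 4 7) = (1 4 5 7)(10 11 13 15) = [0, 4, 2, 3, 5, 7, 6, 1, 8, 9, 11, 13, 12, 15, 14, 10]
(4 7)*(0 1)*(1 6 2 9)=(0 6 2 9 1)(4 7)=[6, 0, 9, 3, 7, 5, 2, 4, 8, 1]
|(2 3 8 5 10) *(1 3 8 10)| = |(1 3 10 2 8 5)| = 6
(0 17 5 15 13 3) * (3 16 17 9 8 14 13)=(0 9 8 14 13 16 17 5 15 3)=[9, 1, 2, 0, 4, 15, 6, 7, 14, 8, 10, 11, 12, 16, 13, 3, 17, 5]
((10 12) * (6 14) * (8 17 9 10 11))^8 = ((6 14)(8 17 9 10 12 11))^8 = (8 9 12)(10 11 17)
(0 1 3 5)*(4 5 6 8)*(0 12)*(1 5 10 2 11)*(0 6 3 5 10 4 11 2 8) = (0 10 8 11 1 5 12 6) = [10, 5, 2, 3, 4, 12, 0, 7, 11, 9, 8, 1, 6]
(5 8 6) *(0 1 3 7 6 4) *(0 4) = (0 1 3 7 6 5 8) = [1, 3, 2, 7, 4, 8, 5, 6, 0]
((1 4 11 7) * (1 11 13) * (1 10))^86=((1 4 13 10)(7 11))^86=(1 13)(4 10)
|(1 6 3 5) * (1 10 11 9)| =7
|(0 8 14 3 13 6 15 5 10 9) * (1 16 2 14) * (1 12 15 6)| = |(0 8 12 15 5 10 9)(1 16 2 14 3 13)| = 42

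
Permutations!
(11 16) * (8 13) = [0, 1, 2, 3, 4, 5, 6, 7, 13, 9, 10, 16, 12, 8, 14, 15, 11] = (8 13)(11 16)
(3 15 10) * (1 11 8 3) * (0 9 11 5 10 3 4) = (0 9 11 8 4)(1 5 10)(3 15) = [9, 5, 2, 15, 0, 10, 6, 7, 4, 11, 1, 8, 12, 13, 14, 3]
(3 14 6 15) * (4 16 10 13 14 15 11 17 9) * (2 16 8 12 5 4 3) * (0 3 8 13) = [3, 1, 16, 15, 13, 4, 11, 7, 12, 8, 0, 17, 5, 14, 6, 2, 10, 9] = (0 3 15 2 16 10)(4 13 14 6 11 17 9 8 12 5)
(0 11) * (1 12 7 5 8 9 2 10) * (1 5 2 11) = [1, 12, 10, 3, 4, 8, 6, 2, 9, 11, 5, 0, 7] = (0 1 12 7 2 10 5 8 9 11)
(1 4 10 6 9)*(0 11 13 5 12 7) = [11, 4, 2, 3, 10, 12, 9, 0, 8, 1, 6, 13, 7, 5] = (0 11 13 5 12 7)(1 4 10 6 9)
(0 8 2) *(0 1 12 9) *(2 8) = (0 2 1 12 9) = [2, 12, 1, 3, 4, 5, 6, 7, 8, 0, 10, 11, 9]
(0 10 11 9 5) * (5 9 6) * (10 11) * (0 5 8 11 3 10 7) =(0 3 10 7)(6 8 11) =[3, 1, 2, 10, 4, 5, 8, 0, 11, 9, 7, 6]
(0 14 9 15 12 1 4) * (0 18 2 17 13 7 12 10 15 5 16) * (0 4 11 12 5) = (0 14 9)(1 11 12)(2 17 13 7 5 16 4 18)(10 15) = [14, 11, 17, 3, 18, 16, 6, 5, 8, 0, 15, 12, 1, 7, 9, 10, 4, 13, 2]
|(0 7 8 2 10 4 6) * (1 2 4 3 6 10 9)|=|(0 7 8 4 10 3 6)(1 2 9)|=21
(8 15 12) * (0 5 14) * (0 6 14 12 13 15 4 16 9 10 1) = (0 5 12 8 4 16 9 10 1)(6 14)(13 15) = [5, 0, 2, 3, 16, 12, 14, 7, 4, 10, 1, 11, 8, 15, 6, 13, 9]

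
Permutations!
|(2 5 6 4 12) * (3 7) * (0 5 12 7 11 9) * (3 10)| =18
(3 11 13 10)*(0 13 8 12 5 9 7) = (0 13 10 3 11 8 12 5 9 7) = [13, 1, 2, 11, 4, 9, 6, 0, 12, 7, 3, 8, 5, 10]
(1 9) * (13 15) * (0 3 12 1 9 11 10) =(0 3 12 1 11 10)(13 15) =[3, 11, 2, 12, 4, 5, 6, 7, 8, 9, 0, 10, 1, 15, 14, 13]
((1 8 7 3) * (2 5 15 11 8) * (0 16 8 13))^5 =(0 1 13 3 11 7 15 8 5 16 2) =((0 16 8 7 3 1 2 5 15 11 13))^5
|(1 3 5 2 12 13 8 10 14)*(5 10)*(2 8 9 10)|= 8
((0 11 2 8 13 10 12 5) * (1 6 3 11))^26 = ((0 1 6 3 11 2 8 13 10 12 5))^26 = (0 11 10 1 2 12 6 8 5 3 13)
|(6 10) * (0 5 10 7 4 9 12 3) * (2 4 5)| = |(0 2 4 9 12 3)(5 10 6 7)| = 12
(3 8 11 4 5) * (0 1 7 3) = (0 1 7 3 8 11 4 5) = [1, 7, 2, 8, 5, 0, 6, 3, 11, 9, 10, 4]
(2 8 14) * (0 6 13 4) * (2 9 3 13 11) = (0 6 11 2 8 14 9 3 13 4) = [6, 1, 8, 13, 0, 5, 11, 7, 14, 3, 10, 2, 12, 4, 9]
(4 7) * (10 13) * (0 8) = (0 8)(4 7)(10 13) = [8, 1, 2, 3, 7, 5, 6, 4, 0, 9, 13, 11, 12, 10]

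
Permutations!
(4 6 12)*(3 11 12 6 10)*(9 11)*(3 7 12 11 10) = (3 9 10 7 12 4) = [0, 1, 2, 9, 3, 5, 6, 12, 8, 10, 7, 11, 4]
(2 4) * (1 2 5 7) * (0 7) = (0 7 1 2 4 5) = [7, 2, 4, 3, 5, 0, 6, 1]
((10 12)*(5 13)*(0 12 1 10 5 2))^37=(0 5 2 12 13)(1 10)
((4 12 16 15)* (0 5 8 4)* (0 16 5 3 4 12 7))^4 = ((0 3 4 7)(5 8 12)(15 16))^4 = (16)(5 8 12)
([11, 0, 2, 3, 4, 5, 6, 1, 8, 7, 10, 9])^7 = [9, 11, 2, 3, 4, 5, 6, 0, 8, 1, 10, 7]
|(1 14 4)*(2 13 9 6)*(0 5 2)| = 6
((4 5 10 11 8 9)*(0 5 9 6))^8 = ((0 5 10 11 8 6)(4 9))^8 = (0 10 8)(5 11 6)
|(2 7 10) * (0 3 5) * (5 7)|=|(0 3 7 10 2 5)|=6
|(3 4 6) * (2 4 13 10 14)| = |(2 4 6 3 13 10 14)| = 7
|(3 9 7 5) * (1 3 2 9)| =|(1 3)(2 9 7 5)| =4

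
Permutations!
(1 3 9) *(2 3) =[0, 2, 3, 9, 4, 5, 6, 7, 8, 1] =(1 2 3 9)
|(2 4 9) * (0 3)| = |(0 3)(2 4 9)| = 6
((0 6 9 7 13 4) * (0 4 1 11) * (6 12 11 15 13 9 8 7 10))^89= ((0 12 11)(1 15 13)(6 8 7 9 10))^89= (0 11 12)(1 13 15)(6 10 9 7 8)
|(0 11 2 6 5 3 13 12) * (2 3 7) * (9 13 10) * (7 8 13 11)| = |(0 7 2 6 5 8 13 12)(3 10 9 11)| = 8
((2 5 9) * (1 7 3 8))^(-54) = ((1 7 3 8)(2 5 9))^(-54) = (9)(1 3)(7 8)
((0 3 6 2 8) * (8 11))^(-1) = (0 8 11 2 6 3)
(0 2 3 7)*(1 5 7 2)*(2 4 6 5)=(0 1 2 3 4 6 5 7)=[1, 2, 3, 4, 6, 7, 5, 0]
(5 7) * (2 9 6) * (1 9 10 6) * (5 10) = (1 9)(2 5 7 10 6) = [0, 9, 5, 3, 4, 7, 2, 10, 8, 1, 6]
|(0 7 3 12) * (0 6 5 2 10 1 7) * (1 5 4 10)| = |(1 7 3 12 6 4 10 5 2)| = 9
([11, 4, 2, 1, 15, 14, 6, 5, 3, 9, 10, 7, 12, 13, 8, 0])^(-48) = [7, 15, 2, 4, 0, 8, 6, 14, 1, 9, 10, 5, 12, 13, 3, 11]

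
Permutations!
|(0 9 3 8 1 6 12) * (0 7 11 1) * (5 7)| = 12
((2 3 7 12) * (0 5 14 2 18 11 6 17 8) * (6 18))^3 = (0 2 12 8 14 7 17 5 3 6)(11 18)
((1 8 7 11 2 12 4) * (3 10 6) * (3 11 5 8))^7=(1 4 12 2 11 6 10 3)(5 8 7)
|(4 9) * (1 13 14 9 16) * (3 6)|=6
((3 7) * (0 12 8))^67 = (0 12 8)(3 7)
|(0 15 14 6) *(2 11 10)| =12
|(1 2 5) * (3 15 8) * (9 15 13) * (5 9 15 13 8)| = |(1 2 9 13 15 5)(3 8)| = 6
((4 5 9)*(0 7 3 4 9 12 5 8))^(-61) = (0 8 4 3 7)(5 12) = ((0 7 3 4 8)(5 12))^(-61)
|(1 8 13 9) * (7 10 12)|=12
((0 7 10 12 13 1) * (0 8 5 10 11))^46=(0 7 11)(1 12 5)(8 13 10)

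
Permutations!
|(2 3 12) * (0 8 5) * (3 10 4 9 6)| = 21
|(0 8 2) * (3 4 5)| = |(0 8 2)(3 4 5)| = 3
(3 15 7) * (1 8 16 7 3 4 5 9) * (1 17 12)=(1 8 16 7 4 5 9 17 12)(3 15)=[0, 8, 2, 15, 5, 9, 6, 4, 16, 17, 10, 11, 1, 13, 14, 3, 7, 12]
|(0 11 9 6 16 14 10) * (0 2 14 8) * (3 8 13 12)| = 9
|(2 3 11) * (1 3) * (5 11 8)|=6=|(1 3 8 5 11 2)|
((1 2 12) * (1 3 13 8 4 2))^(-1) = (2 4 8 13 3 12) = ((2 12 3 13 8 4))^(-1)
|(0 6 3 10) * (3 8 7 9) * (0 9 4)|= |(0 6 8 7 4)(3 10 9)|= 15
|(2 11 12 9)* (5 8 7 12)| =7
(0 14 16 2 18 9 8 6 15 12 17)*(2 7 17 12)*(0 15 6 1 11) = (0 14 16 7 17 15 2 18 9 8 1 11) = [14, 11, 18, 3, 4, 5, 6, 17, 1, 8, 10, 0, 12, 13, 16, 2, 7, 15, 9]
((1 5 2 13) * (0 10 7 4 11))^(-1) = (0 11 4 7 10)(1 13 2 5)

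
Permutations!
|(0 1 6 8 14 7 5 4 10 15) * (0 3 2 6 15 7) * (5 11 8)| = 13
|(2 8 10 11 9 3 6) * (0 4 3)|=9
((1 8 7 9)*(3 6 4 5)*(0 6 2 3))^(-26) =((0 6 4 5)(1 8 7 9)(2 3))^(-26) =(0 4)(1 7)(5 6)(8 9)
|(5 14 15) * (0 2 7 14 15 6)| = |(0 2 7 14 6)(5 15)| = 10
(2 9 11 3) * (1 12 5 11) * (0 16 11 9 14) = (0 16 11 3 2 14)(1 12 5 9) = [16, 12, 14, 2, 4, 9, 6, 7, 8, 1, 10, 3, 5, 13, 0, 15, 11]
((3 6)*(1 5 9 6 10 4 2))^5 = (1 10 9 2 3 5 4 6)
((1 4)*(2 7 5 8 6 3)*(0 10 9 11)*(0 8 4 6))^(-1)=((0 10 9 11 8)(1 6 3 2 7 5 4))^(-1)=(0 8 11 9 10)(1 4 5 7 2 3 6)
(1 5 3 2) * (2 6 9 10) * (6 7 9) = (1 5 3 7 9 10 2) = [0, 5, 1, 7, 4, 3, 6, 9, 8, 10, 2]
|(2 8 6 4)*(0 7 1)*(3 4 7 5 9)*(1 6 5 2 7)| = |(0 2 8 5 9 3 4 7 6 1)| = 10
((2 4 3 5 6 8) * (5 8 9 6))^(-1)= (2 8 3 4)(6 9)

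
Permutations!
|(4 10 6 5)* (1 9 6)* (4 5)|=5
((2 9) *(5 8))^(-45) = (2 9)(5 8)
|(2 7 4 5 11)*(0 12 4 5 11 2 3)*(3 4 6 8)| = |(0 12 6 8 3)(2 7 5)(4 11)| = 30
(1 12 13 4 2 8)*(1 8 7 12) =(2 7 12 13 4) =[0, 1, 7, 3, 2, 5, 6, 12, 8, 9, 10, 11, 13, 4]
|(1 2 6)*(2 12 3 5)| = 6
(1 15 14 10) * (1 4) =(1 15 14 10 4) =[0, 15, 2, 3, 1, 5, 6, 7, 8, 9, 4, 11, 12, 13, 10, 14]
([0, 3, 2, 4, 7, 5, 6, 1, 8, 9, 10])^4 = [0, 1, 2, 3, 4, 5, 6, 7, 8, 9, 10]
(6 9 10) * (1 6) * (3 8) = [0, 6, 2, 8, 4, 5, 9, 7, 3, 10, 1] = (1 6 9 10)(3 8)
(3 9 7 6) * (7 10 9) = (3 7 6)(9 10) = [0, 1, 2, 7, 4, 5, 3, 6, 8, 10, 9]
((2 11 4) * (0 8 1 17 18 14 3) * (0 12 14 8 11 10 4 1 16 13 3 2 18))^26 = (0 1)(2 13 4 12 8)(3 18 14 16 10)(11 17)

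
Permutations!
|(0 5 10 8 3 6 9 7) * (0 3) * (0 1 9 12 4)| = |(0 5 10 8 1 9 7 3 6 12 4)| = 11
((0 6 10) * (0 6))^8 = ((6 10))^8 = (10)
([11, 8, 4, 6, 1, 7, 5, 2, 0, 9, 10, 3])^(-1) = (0 8 1 4 2 7 5 6 3 11)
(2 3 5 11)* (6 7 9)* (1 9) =(1 9 6 7)(2 3 5 11) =[0, 9, 3, 5, 4, 11, 7, 1, 8, 6, 10, 2]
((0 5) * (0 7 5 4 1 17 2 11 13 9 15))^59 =((0 4 1 17 2 11 13 9 15)(5 7))^59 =(0 11 4 13 1 9 17 15 2)(5 7)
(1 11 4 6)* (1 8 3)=(1 11 4 6 8 3)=[0, 11, 2, 1, 6, 5, 8, 7, 3, 9, 10, 4]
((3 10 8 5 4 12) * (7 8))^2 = (3 7 5 12 10 8 4)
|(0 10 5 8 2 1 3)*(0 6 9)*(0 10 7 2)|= |(0 7 2 1 3 6 9 10 5 8)|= 10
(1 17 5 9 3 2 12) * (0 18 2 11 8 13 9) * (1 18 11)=(0 11 8 13 9 3 1 17 5)(2 12 18)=[11, 17, 12, 1, 4, 0, 6, 7, 13, 3, 10, 8, 18, 9, 14, 15, 16, 5, 2]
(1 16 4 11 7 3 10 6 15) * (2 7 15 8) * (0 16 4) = [16, 4, 7, 10, 11, 5, 8, 3, 2, 9, 6, 15, 12, 13, 14, 1, 0] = (0 16)(1 4 11 15)(2 7 3 10 6 8)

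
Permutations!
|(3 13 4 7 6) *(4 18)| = 6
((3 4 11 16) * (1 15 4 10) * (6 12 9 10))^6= (1 6 4 9 16)(3 15 12 11 10)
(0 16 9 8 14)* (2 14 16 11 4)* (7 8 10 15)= [11, 1, 14, 3, 2, 5, 6, 8, 16, 10, 15, 4, 12, 13, 0, 7, 9]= (0 11 4 2 14)(7 8 16 9 10 15)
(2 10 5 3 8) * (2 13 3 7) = (2 10 5 7)(3 8 13) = [0, 1, 10, 8, 4, 7, 6, 2, 13, 9, 5, 11, 12, 3]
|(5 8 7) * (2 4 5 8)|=|(2 4 5)(7 8)|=6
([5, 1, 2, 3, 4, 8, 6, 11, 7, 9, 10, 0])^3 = (0 7 5 11 8)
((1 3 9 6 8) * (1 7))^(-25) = ((1 3 9 6 8 7))^(-25) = (1 7 8 6 9 3)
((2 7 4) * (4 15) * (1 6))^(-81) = (1 6)(2 4 15 7) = ((1 6)(2 7 15 4))^(-81)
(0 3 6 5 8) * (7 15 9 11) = (0 3 6 5 8)(7 15 9 11) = [3, 1, 2, 6, 4, 8, 5, 15, 0, 11, 10, 7, 12, 13, 14, 9]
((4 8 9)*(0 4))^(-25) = ((0 4 8 9))^(-25) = (0 9 8 4)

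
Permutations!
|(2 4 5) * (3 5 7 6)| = 6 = |(2 4 7 6 3 5)|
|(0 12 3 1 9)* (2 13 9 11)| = |(0 12 3 1 11 2 13 9)| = 8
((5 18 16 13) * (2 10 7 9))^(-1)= (2 9 7 10)(5 13 16 18)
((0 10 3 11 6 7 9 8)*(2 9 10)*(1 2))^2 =(0 2 8 1 9)(3 6 10 11 7) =((0 1 2 9 8)(3 11 6 7 10))^2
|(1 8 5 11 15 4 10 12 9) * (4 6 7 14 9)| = |(1 8 5 11 15 6 7 14 9)(4 10 12)| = 9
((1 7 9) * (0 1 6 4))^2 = ((0 1 7 9 6 4))^2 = (0 7 6)(1 9 4)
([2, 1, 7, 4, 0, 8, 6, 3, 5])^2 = [7, 1, 3, 0, 2, 5, 6, 4, 8]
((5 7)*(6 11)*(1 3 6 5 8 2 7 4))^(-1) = ((1 3 6 11 5 4)(2 7 8))^(-1) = (1 4 5 11 6 3)(2 8 7)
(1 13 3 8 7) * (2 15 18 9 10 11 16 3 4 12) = (1 13 4 12 2 15 18 9 10 11 16 3 8 7) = [0, 13, 15, 8, 12, 5, 6, 1, 7, 10, 11, 16, 2, 4, 14, 18, 3, 17, 9]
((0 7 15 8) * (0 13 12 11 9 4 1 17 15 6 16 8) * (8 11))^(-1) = (0 15 17 1 4 9 11 16 6 7)(8 12 13) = ((0 7 6 16 11 9 4 1 17 15)(8 13 12))^(-1)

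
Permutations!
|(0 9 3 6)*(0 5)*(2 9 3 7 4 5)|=|(0 3 6 2 9 7 4 5)|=8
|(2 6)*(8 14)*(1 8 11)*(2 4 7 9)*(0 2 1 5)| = 11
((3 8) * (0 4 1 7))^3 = (0 7 1 4)(3 8) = ((0 4 1 7)(3 8))^3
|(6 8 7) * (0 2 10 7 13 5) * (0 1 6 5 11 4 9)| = 12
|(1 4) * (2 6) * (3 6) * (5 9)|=|(1 4)(2 3 6)(5 9)|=6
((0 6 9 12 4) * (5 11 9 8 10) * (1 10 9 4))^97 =(0 5 12 6 11 1 8 4 10 9) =((0 6 8 9 12 1 10 5 11 4))^97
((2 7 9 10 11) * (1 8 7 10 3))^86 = (1 8 7 9 3)(2 11 10)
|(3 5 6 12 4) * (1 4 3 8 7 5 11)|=9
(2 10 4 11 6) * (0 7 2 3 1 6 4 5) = (0 7 2 10 5)(1 6 3)(4 11) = [7, 6, 10, 1, 11, 0, 3, 2, 8, 9, 5, 4]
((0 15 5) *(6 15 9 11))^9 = ((0 9 11 6 15 5))^9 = (0 6)(5 11)(9 15)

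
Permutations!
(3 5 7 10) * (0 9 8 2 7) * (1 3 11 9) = [1, 3, 7, 5, 4, 0, 6, 10, 2, 8, 11, 9] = (0 1 3 5)(2 7 10 11 9 8)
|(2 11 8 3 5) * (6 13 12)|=15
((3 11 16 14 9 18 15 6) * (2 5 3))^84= ((2 5 3 11 16 14 9 18 15 6))^84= (2 16 15 3 9)(5 14 6 11 18)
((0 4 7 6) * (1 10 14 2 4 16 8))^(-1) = ((0 16 8 1 10 14 2 4 7 6))^(-1) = (0 6 7 4 2 14 10 1 8 16)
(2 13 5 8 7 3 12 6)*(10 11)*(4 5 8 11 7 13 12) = (2 12 6)(3 4 5 11 10 7)(8 13) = [0, 1, 12, 4, 5, 11, 2, 3, 13, 9, 7, 10, 6, 8]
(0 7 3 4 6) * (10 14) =(0 7 3 4 6)(10 14) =[7, 1, 2, 4, 6, 5, 0, 3, 8, 9, 14, 11, 12, 13, 10]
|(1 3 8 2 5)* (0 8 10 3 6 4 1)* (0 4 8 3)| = 6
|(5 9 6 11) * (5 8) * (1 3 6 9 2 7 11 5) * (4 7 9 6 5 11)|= 8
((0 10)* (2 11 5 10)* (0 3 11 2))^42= (3 5)(10 11)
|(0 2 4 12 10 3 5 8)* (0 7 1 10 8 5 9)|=10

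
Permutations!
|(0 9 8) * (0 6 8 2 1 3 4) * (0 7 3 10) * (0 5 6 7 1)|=24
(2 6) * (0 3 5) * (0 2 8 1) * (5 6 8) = (0 3 6 5 2 8 1) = [3, 0, 8, 6, 4, 2, 5, 7, 1]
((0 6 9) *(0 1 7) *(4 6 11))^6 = (0 7 1 9 6 4 11)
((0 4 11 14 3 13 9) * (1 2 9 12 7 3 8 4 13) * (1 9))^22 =(0 3 12)(4 14)(7 13 9)(8 11)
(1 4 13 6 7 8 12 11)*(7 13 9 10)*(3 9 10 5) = (1 4 10 7 8 12 11)(3 9 5)(6 13) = [0, 4, 2, 9, 10, 3, 13, 8, 12, 5, 7, 1, 11, 6]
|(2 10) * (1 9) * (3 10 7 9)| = 6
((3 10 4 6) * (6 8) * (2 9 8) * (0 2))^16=(10)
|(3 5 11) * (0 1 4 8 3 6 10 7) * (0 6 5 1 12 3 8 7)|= 8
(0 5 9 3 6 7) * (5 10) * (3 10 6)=(0 6 7)(5 9 10)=[6, 1, 2, 3, 4, 9, 7, 0, 8, 10, 5]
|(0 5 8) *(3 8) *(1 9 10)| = |(0 5 3 8)(1 9 10)| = 12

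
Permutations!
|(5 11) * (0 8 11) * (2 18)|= 4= |(0 8 11 5)(2 18)|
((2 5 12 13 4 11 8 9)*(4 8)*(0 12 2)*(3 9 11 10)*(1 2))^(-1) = (0 9 3 10 4 11 8 13 12)(1 5 2)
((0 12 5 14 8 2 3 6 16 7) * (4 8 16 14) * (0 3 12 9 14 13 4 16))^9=(2 8 4 13 6 3 7 16 5 12)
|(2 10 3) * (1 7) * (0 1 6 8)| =|(0 1 7 6 8)(2 10 3)| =15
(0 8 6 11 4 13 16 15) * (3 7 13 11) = (0 8 6 3 7 13 16 15)(4 11) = [8, 1, 2, 7, 11, 5, 3, 13, 6, 9, 10, 4, 12, 16, 14, 0, 15]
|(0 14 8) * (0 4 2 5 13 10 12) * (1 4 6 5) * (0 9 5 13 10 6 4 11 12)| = |(0 14 8 4 2 1 11 12 9 5 10)(6 13)| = 22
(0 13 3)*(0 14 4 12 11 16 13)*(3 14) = (4 12 11 16 13 14) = [0, 1, 2, 3, 12, 5, 6, 7, 8, 9, 10, 16, 11, 14, 4, 15, 13]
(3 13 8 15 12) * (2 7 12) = (2 7 12 3 13 8 15) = [0, 1, 7, 13, 4, 5, 6, 12, 15, 9, 10, 11, 3, 8, 14, 2]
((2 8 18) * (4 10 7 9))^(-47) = ((2 8 18)(4 10 7 9))^(-47) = (2 8 18)(4 10 7 9)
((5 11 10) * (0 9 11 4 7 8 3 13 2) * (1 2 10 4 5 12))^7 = (0 13 11 12 7 2 3 9 10 4 1 8)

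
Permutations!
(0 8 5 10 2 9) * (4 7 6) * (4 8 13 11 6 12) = (0 13 11 6 8 5 10 2 9)(4 7 12) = [13, 1, 9, 3, 7, 10, 8, 12, 5, 0, 2, 6, 4, 11]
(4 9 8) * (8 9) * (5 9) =(4 8)(5 9) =[0, 1, 2, 3, 8, 9, 6, 7, 4, 5]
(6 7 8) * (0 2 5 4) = (0 2 5 4)(6 7 8) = [2, 1, 5, 3, 0, 4, 7, 8, 6]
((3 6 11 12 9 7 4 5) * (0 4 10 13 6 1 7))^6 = ((0 4 5 3 1 7 10 13 6 11 12 9))^6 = (0 10)(1 12)(3 11)(4 13)(5 6)(7 9)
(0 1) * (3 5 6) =(0 1)(3 5 6) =[1, 0, 2, 5, 4, 6, 3]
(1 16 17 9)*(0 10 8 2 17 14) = [10, 16, 17, 3, 4, 5, 6, 7, 2, 1, 8, 11, 12, 13, 0, 15, 14, 9] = (0 10 8 2 17 9 1 16 14)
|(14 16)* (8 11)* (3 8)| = |(3 8 11)(14 16)| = 6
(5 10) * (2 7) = (2 7)(5 10) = [0, 1, 7, 3, 4, 10, 6, 2, 8, 9, 5]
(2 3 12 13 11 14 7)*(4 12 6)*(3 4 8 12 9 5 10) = [0, 1, 4, 6, 9, 10, 8, 2, 12, 5, 3, 14, 13, 11, 7] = (2 4 9 5 10 3 6 8 12 13 11 14 7)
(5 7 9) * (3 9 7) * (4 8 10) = (3 9 5)(4 8 10) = [0, 1, 2, 9, 8, 3, 6, 7, 10, 5, 4]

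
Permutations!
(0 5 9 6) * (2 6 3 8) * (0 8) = [5, 1, 6, 0, 4, 9, 8, 7, 2, 3] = (0 5 9 3)(2 6 8)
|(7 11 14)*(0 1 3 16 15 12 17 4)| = 24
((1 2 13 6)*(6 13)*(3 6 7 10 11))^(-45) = ((13)(1 2 7 10 11 3 6))^(-45) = (13)(1 11 2 3 7 6 10)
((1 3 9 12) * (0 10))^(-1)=((0 10)(1 3 9 12))^(-1)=(0 10)(1 12 9 3)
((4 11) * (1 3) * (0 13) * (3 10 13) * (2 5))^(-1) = ((0 3 1 10 13)(2 5)(4 11))^(-1) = (0 13 10 1 3)(2 5)(4 11)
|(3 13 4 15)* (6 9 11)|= 12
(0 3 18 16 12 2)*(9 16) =(0 3 18 9 16 12 2) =[3, 1, 0, 18, 4, 5, 6, 7, 8, 16, 10, 11, 2, 13, 14, 15, 12, 17, 9]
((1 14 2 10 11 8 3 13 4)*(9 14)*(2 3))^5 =((1 9 14 3 13 4)(2 10 11 8))^5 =(1 4 13 3 14 9)(2 10 11 8)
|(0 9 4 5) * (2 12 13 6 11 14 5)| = |(0 9 4 2 12 13 6 11 14 5)| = 10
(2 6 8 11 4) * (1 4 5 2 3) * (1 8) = (1 4 3 8 11 5 2 6) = [0, 4, 6, 8, 3, 2, 1, 7, 11, 9, 10, 5]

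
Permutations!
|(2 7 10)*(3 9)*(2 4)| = 4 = |(2 7 10 4)(3 9)|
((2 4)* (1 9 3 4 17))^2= (1 3 2)(4 17 9)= ((1 9 3 4 2 17))^2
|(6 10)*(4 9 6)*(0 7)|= |(0 7)(4 9 6 10)|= 4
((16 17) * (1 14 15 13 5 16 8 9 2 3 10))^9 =((1 14 15 13 5 16 17 8 9 2 3 10))^9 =(1 2 17 13)(3 8 5 14)(9 16 15 10)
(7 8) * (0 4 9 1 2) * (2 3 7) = (0 4 9 1 3 7 8 2) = [4, 3, 0, 7, 9, 5, 6, 8, 2, 1]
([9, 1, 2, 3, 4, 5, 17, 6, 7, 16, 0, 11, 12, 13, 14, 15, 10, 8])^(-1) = [10, 1, 2, 3, 4, 5, 7, 8, 17, 0, 16, 11, 12, 13, 14, 15, 9, 6]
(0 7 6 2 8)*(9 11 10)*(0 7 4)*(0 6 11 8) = (0 4 6 2)(7 11 10 9 8) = [4, 1, 0, 3, 6, 5, 2, 11, 7, 8, 9, 10]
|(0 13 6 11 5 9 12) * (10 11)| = 8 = |(0 13 6 10 11 5 9 12)|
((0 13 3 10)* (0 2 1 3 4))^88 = ((0 13 4)(1 3 10 2))^88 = (0 13 4)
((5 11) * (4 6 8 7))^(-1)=(4 7 8 6)(5 11)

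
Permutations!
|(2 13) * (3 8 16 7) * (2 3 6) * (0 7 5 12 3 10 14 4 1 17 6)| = |(0 7)(1 17 6 2 13 10 14 4)(3 8 16 5 12)| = 40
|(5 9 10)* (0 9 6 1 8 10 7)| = |(0 9 7)(1 8 10 5 6)| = 15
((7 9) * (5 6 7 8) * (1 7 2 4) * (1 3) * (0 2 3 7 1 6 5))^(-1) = (0 8 9 7 4 2)(3 6)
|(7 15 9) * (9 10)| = |(7 15 10 9)| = 4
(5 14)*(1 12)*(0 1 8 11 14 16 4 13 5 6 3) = (0 1 12 8 11 14 6 3)(4 13 5 16) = [1, 12, 2, 0, 13, 16, 3, 7, 11, 9, 10, 14, 8, 5, 6, 15, 4]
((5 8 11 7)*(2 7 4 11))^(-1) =(2 8 5 7)(4 11)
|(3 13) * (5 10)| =|(3 13)(5 10)| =2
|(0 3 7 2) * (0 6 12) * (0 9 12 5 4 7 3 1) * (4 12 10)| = |(0 1)(2 6 5 12 9 10 4 7)| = 8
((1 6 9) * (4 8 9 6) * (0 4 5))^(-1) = (0 5 1 9 8 4)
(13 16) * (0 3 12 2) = [3, 1, 0, 12, 4, 5, 6, 7, 8, 9, 10, 11, 2, 16, 14, 15, 13] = (0 3 12 2)(13 16)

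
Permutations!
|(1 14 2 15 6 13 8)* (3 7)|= |(1 14 2 15 6 13 8)(3 7)|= 14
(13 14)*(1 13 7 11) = [0, 13, 2, 3, 4, 5, 6, 11, 8, 9, 10, 1, 12, 14, 7] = (1 13 14 7 11)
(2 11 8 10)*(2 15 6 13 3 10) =[0, 1, 11, 10, 4, 5, 13, 7, 2, 9, 15, 8, 12, 3, 14, 6] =(2 11 8)(3 10 15 6 13)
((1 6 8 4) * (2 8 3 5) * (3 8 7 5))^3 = (1 4 8 6) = ((1 6 8 4)(2 7 5))^3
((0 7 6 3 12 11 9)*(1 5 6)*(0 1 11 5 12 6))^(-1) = (0 5 12 1 9 11 7)(3 6)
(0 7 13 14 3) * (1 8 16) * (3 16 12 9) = [7, 8, 2, 0, 4, 5, 6, 13, 12, 3, 10, 11, 9, 14, 16, 15, 1] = (0 7 13 14 16 1 8 12 9 3)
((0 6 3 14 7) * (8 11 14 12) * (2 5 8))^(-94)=(0 8 3 14 2)(5 6 11 12 7)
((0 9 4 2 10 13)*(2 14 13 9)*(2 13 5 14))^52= (14)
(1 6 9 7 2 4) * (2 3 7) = [0, 6, 4, 7, 1, 5, 9, 3, 8, 2] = (1 6 9 2 4)(3 7)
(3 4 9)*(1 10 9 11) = (1 10 9 3 4 11) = [0, 10, 2, 4, 11, 5, 6, 7, 8, 3, 9, 1]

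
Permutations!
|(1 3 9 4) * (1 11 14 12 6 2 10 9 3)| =|(2 10 9 4 11 14 12 6)| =8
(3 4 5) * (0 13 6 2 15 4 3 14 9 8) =(0 13 6 2 15 4 5 14 9 8) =[13, 1, 15, 3, 5, 14, 2, 7, 0, 8, 10, 11, 12, 6, 9, 4]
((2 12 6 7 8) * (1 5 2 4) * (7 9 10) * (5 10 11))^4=(1 4 8 7 10)(2 11 6)(5 9 12)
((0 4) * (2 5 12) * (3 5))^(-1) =(0 4)(2 12 5 3)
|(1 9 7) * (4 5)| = 6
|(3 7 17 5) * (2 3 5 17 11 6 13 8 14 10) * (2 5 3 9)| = |(17)(2 9)(3 7 11 6 13 8 14 10 5)| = 18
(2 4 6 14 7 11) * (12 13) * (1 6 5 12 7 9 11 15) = (1 6 14 9 11 2 4 5 12 13 7 15) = [0, 6, 4, 3, 5, 12, 14, 15, 8, 11, 10, 2, 13, 7, 9, 1]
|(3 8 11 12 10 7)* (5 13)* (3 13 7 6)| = 6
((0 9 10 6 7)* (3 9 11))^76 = ((0 11 3 9 10 6 7))^76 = (0 7 6 10 9 3 11)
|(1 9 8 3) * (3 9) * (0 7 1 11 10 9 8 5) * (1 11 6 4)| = |(0 7 11 10 9 5)(1 3 6 4)| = 12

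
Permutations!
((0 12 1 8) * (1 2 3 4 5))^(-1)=(0 8 1 5 4 3 2 12)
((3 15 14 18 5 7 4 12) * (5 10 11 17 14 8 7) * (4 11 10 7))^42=(3 8 12 15 4)(7 17 18 11 14)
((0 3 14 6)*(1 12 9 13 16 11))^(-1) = ((0 3 14 6)(1 12 9 13 16 11))^(-1) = (0 6 14 3)(1 11 16 13 9 12)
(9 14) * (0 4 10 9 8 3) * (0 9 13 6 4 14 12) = (0 14 8 3 9 12)(4 10 13 6) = [14, 1, 2, 9, 10, 5, 4, 7, 3, 12, 13, 11, 0, 6, 8]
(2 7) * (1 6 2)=(1 6 2 7)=[0, 6, 7, 3, 4, 5, 2, 1]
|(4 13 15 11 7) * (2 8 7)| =7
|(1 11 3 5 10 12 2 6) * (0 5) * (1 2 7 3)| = 6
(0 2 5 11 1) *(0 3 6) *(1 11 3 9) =(11)(0 2 5 3 6)(1 9) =[2, 9, 5, 6, 4, 3, 0, 7, 8, 1, 10, 11]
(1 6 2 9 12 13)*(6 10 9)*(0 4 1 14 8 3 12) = (0 4 1 10 9)(2 6)(3 12 13 14 8) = [4, 10, 6, 12, 1, 5, 2, 7, 3, 0, 9, 11, 13, 14, 8]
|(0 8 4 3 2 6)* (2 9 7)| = 8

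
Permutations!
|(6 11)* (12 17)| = 2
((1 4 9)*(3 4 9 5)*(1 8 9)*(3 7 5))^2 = ((3 4)(5 7)(8 9))^2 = (9)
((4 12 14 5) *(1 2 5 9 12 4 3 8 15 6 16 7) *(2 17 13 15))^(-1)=(1 7 16 6 15 13 17)(2 8 3 5)(9 14 12)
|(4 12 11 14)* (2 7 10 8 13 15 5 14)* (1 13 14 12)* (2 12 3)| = 22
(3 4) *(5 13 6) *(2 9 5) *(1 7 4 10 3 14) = [0, 7, 9, 10, 14, 13, 2, 4, 8, 5, 3, 11, 12, 6, 1] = (1 7 4 14)(2 9 5 13 6)(3 10)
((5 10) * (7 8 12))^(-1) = ((5 10)(7 8 12))^(-1) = (5 10)(7 12 8)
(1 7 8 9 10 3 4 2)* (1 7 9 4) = (1 9 10 3)(2 7 8 4) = [0, 9, 7, 1, 2, 5, 6, 8, 4, 10, 3]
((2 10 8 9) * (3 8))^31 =(2 10 3 8 9)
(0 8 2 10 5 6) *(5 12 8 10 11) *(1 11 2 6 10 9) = (0 9 1 11 5 10 12 8 6) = [9, 11, 2, 3, 4, 10, 0, 7, 6, 1, 12, 5, 8]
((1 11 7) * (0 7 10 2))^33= (0 11)(1 2)(7 10)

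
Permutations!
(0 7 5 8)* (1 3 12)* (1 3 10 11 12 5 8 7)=(0 1 10 11 12 3 5 7 8)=[1, 10, 2, 5, 4, 7, 6, 8, 0, 9, 11, 12, 3]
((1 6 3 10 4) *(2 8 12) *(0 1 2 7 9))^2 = ((0 1 6 3 10 4 2 8 12 7 9))^2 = (0 6 10 2 12 9 1 3 4 8 7)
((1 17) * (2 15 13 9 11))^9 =((1 17)(2 15 13 9 11))^9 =(1 17)(2 11 9 13 15)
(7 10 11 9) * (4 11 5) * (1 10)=[0, 10, 2, 3, 11, 4, 6, 1, 8, 7, 5, 9]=(1 10 5 4 11 9 7)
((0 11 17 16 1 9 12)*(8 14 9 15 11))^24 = ((0 8 14 9 12)(1 15 11 17 16))^24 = (0 12 9 14 8)(1 16 17 11 15)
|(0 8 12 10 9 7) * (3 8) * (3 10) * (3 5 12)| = |(0 10 9 7)(3 8)(5 12)| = 4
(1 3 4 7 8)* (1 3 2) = (1 2)(3 4 7 8) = [0, 2, 1, 4, 7, 5, 6, 8, 3]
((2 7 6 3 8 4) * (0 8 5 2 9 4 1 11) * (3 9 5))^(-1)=(0 11 1 8)(2 5 4 9 6 7)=((0 8 1 11)(2 7 6 9 4 5))^(-1)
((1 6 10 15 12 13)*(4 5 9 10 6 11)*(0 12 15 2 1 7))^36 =((15)(0 12 13 7)(1 11 4 5 9 10 2))^36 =(15)(1 11 4 5 9 10 2)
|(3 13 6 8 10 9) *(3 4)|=7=|(3 13 6 8 10 9 4)|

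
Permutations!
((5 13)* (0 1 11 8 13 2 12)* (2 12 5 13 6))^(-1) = (13)(0 12 5 2 6 8 11 1)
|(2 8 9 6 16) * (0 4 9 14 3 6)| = |(0 4 9)(2 8 14 3 6 16)| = 6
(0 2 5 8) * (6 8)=(0 2 5 6 8)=[2, 1, 5, 3, 4, 6, 8, 7, 0]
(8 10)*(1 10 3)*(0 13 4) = (0 13 4)(1 10 8 3) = [13, 10, 2, 1, 0, 5, 6, 7, 3, 9, 8, 11, 12, 4]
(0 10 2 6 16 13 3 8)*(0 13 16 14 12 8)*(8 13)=(16)(0 10 2 6 14 12 13 3)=[10, 1, 6, 0, 4, 5, 14, 7, 8, 9, 2, 11, 13, 3, 12, 15, 16]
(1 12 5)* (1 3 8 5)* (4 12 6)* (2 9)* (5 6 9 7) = [0, 9, 7, 8, 12, 3, 4, 5, 6, 2, 10, 11, 1] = (1 9 2 7 5 3 8 6 4 12)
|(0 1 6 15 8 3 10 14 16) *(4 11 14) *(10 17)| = 12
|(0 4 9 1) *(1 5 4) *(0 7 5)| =|(0 1 7 5 4 9)| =6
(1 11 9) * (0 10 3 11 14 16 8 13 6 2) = (0 10 3 11 9 1 14 16 8 13 6 2) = [10, 14, 0, 11, 4, 5, 2, 7, 13, 1, 3, 9, 12, 6, 16, 15, 8]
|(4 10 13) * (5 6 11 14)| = 12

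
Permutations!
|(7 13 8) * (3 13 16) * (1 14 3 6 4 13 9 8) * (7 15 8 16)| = 8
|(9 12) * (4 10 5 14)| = 4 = |(4 10 5 14)(9 12)|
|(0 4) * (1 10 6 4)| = |(0 1 10 6 4)| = 5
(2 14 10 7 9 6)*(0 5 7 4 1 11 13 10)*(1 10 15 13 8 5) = (0 1 11 8 5 7 9 6 2 14)(4 10)(13 15) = [1, 11, 14, 3, 10, 7, 2, 9, 5, 6, 4, 8, 12, 15, 0, 13]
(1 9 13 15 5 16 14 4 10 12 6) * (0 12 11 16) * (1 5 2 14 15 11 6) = [12, 9, 14, 3, 10, 0, 5, 7, 8, 13, 6, 16, 1, 11, 4, 2, 15] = (0 12 1 9 13 11 16 15 2 14 4 10 6 5)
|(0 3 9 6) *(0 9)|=2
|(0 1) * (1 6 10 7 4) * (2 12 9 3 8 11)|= 6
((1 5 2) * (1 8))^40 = (8)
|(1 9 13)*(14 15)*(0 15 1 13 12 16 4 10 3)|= 10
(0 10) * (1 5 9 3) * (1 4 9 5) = (0 10)(3 4 9) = [10, 1, 2, 4, 9, 5, 6, 7, 8, 3, 0]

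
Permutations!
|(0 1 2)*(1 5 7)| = 5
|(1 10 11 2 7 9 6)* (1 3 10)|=|(2 7 9 6 3 10 11)|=7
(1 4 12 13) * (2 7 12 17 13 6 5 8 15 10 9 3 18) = (1 4 17 13)(2 7 12 6 5 8 15 10 9 3 18) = [0, 4, 7, 18, 17, 8, 5, 12, 15, 3, 9, 11, 6, 1, 14, 10, 16, 13, 2]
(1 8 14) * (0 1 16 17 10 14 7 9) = (0 1 8 7 9)(10 14 16 17) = [1, 8, 2, 3, 4, 5, 6, 9, 7, 0, 14, 11, 12, 13, 16, 15, 17, 10]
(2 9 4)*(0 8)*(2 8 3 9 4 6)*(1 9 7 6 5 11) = (0 3 7 6 2 4 8)(1 9 5 11) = [3, 9, 4, 7, 8, 11, 2, 6, 0, 5, 10, 1]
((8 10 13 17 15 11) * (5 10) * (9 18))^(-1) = (5 8 11 15 17 13 10)(9 18)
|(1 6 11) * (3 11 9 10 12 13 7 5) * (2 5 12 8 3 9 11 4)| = |(1 6 11)(2 5 9 10 8 3 4)(7 12 13)| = 21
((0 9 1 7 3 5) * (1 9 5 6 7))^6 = ((9)(0 5)(3 6 7))^6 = (9)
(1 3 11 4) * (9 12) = (1 3 11 4)(9 12) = [0, 3, 2, 11, 1, 5, 6, 7, 8, 12, 10, 4, 9]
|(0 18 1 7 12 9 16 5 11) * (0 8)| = 10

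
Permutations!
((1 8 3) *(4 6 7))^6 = (8)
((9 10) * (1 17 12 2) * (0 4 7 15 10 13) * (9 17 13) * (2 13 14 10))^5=((0 4 7 15 2 1 14 10 17 12 13))^5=(0 1 13 2 12 15 17 7 10 4 14)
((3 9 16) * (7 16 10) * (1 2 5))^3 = ((1 2 5)(3 9 10 7 16))^3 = (3 7 9 16 10)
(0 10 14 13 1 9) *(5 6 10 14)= [14, 9, 2, 3, 4, 6, 10, 7, 8, 0, 5, 11, 12, 1, 13]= (0 14 13 1 9)(5 6 10)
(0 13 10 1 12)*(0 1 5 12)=(0 13 10 5 12 1)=[13, 0, 2, 3, 4, 12, 6, 7, 8, 9, 5, 11, 1, 10]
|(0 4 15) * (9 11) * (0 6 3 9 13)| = |(0 4 15 6 3 9 11 13)| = 8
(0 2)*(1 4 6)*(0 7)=(0 2 7)(1 4 6)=[2, 4, 7, 3, 6, 5, 1, 0]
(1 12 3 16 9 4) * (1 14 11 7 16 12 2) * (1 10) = [0, 2, 10, 12, 14, 5, 6, 16, 8, 4, 1, 7, 3, 13, 11, 15, 9] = (1 2 10)(3 12)(4 14 11 7 16 9)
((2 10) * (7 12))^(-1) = (2 10)(7 12)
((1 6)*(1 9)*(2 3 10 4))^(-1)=((1 6 9)(2 3 10 4))^(-1)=(1 9 6)(2 4 10 3)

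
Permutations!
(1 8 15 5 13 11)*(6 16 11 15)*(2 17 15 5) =(1 8 6 16 11)(2 17 15)(5 13) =[0, 8, 17, 3, 4, 13, 16, 7, 6, 9, 10, 1, 12, 5, 14, 2, 11, 15]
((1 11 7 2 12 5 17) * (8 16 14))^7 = (17)(8 16 14)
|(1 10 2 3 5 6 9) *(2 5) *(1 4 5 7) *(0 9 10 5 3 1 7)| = 9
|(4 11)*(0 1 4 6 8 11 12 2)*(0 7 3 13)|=24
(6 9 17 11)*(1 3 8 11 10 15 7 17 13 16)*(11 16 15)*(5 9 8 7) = (1 3 7 17 10 11 6 8 16)(5 9 13 15) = [0, 3, 2, 7, 4, 9, 8, 17, 16, 13, 11, 6, 12, 15, 14, 5, 1, 10]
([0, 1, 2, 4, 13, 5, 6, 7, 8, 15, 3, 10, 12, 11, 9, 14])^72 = (15)(3 13 10 4 11)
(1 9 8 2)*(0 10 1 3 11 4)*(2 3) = (0 10 1 9 8 3 11 4) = [10, 9, 2, 11, 0, 5, 6, 7, 3, 8, 1, 4]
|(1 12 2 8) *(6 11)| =|(1 12 2 8)(6 11)| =4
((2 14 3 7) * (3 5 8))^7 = (2 14 5 8 3 7)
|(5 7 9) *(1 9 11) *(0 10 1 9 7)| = 7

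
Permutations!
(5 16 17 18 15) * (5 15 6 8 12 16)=(6 8 12 16 17 18)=[0, 1, 2, 3, 4, 5, 8, 7, 12, 9, 10, 11, 16, 13, 14, 15, 17, 18, 6]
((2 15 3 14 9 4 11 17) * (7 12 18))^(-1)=((2 15 3 14 9 4 11 17)(7 12 18))^(-1)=(2 17 11 4 9 14 3 15)(7 18 12)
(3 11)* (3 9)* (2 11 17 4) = [0, 1, 11, 17, 2, 5, 6, 7, 8, 3, 10, 9, 12, 13, 14, 15, 16, 4] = (2 11 9 3 17 4)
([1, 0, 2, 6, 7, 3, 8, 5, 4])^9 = (0 1)(3 4)(5 8)(6 7)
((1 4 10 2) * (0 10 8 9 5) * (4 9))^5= (0 5 9 1 2 10)(4 8)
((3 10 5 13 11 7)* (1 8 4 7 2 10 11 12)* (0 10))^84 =(13)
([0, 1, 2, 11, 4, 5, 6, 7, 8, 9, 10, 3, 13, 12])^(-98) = (13)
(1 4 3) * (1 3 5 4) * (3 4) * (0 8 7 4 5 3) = (0 8 7 4 3 5) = [8, 1, 2, 5, 3, 0, 6, 4, 7]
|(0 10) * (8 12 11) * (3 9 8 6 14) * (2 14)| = 8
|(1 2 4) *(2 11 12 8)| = |(1 11 12 8 2 4)| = 6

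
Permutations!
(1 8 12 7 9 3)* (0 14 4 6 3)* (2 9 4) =[14, 8, 9, 1, 6, 5, 3, 4, 12, 0, 10, 11, 7, 13, 2] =(0 14 2 9)(1 8 12 7 4 6 3)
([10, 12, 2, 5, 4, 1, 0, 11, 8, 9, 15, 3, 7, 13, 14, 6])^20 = (15)(1 7 3)(5 12 11)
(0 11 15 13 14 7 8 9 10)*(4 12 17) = [11, 1, 2, 3, 12, 5, 6, 8, 9, 10, 0, 15, 17, 14, 7, 13, 16, 4] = (0 11 15 13 14 7 8 9 10)(4 12 17)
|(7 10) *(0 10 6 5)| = |(0 10 7 6 5)| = 5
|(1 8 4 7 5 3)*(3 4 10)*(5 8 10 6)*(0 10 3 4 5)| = 6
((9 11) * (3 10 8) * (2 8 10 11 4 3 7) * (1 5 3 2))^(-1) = (1 7 8 2 4 9 11 3 5)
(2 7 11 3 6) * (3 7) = [0, 1, 3, 6, 4, 5, 2, 11, 8, 9, 10, 7] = (2 3 6)(7 11)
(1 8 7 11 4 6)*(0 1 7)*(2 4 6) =(0 1 8)(2 4)(6 7 11) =[1, 8, 4, 3, 2, 5, 7, 11, 0, 9, 10, 6]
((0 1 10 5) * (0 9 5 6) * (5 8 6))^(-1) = (0 6 8 9 5 10 1)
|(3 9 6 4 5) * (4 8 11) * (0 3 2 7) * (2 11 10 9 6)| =24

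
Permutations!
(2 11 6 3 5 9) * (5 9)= (2 11 6 3 9)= [0, 1, 11, 9, 4, 5, 3, 7, 8, 2, 10, 6]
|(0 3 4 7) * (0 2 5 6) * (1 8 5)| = 9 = |(0 3 4 7 2 1 8 5 6)|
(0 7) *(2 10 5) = (0 7)(2 10 5) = [7, 1, 10, 3, 4, 2, 6, 0, 8, 9, 5]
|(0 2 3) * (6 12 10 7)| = 12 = |(0 2 3)(6 12 10 7)|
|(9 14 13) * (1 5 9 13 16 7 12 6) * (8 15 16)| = 10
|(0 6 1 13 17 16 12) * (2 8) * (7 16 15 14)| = |(0 6 1 13 17 15 14 7 16 12)(2 8)| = 10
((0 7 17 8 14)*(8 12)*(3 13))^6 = ((0 7 17 12 8 14)(3 13))^6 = (17)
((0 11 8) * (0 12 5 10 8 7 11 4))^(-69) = (0 4)(5 12 8 10)(7 11)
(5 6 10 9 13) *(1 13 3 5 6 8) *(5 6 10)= (1 13 10 9 3 6 5 8)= [0, 13, 2, 6, 4, 8, 5, 7, 1, 3, 9, 11, 12, 10]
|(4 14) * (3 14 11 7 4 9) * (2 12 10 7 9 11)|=|(2 12 10 7 4)(3 14 11 9)|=20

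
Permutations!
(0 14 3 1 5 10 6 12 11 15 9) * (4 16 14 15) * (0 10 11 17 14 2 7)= (0 15 9 10 6 12 17 14 3 1 5 11 4 16 2 7)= [15, 5, 7, 1, 16, 11, 12, 0, 8, 10, 6, 4, 17, 13, 3, 9, 2, 14]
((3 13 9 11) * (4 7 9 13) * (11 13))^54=((3 4 7 9 13 11))^54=(13)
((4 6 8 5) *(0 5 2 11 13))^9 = (0 5 4 6 8 2 11 13)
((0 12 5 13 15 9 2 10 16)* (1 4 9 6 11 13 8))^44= (0 1 10 5 9)(2 12 4 16 8)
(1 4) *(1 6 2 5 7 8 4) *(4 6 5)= (2 4 5 7 8 6)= [0, 1, 4, 3, 5, 7, 2, 8, 6]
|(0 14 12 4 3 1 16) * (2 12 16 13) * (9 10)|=|(0 14 16)(1 13 2 12 4 3)(9 10)|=6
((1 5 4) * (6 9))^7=((1 5 4)(6 9))^7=(1 5 4)(6 9)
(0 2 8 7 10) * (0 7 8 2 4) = (0 4)(7 10) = [4, 1, 2, 3, 0, 5, 6, 10, 8, 9, 7]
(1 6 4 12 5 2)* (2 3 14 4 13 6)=(1 2)(3 14 4 12 5)(6 13)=[0, 2, 1, 14, 12, 3, 13, 7, 8, 9, 10, 11, 5, 6, 4]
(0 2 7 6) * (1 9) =(0 2 7 6)(1 9) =[2, 9, 7, 3, 4, 5, 0, 6, 8, 1]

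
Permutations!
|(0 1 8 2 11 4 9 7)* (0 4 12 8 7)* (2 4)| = |(0 1 7 2 11 12 8 4 9)| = 9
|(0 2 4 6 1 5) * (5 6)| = |(0 2 4 5)(1 6)| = 4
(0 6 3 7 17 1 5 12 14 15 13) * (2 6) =(0 2 6 3 7 17 1 5 12 14 15 13) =[2, 5, 6, 7, 4, 12, 3, 17, 8, 9, 10, 11, 14, 0, 15, 13, 16, 1]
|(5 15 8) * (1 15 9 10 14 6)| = |(1 15 8 5 9 10 14 6)| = 8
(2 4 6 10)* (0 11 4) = [11, 1, 0, 3, 6, 5, 10, 7, 8, 9, 2, 4] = (0 11 4 6 10 2)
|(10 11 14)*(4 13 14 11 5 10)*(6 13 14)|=2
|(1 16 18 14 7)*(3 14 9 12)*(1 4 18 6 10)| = |(1 16 6 10)(3 14 7 4 18 9 12)| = 28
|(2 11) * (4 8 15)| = 6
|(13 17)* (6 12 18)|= |(6 12 18)(13 17)|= 6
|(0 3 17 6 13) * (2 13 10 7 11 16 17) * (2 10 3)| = |(0 2 13)(3 10 7 11 16 17 6)| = 21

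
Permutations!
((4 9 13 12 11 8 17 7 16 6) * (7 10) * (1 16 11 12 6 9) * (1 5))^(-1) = ((1 16 9 13 6 4 5)(7 11 8 17 10))^(-1) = (1 5 4 6 13 9 16)(7 10 17 8 11)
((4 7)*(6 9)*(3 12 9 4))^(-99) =(3 6)(4 12)(7 9)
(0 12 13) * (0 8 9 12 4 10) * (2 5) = (0 4 10)(2 5)(8 9 12 13) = [4, 1, 5, 3, 10, 2, 6, 7, 9, 12, 0, 11, 13, 8]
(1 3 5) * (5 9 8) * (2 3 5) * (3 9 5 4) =(1 4 3 5)(2 9 8) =[0, 4, 9, 5, 3, 1, 6, 7, 2, 8]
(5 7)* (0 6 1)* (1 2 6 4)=(0 4 1)(2 6)(5 7)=[4, 0, 6, 3, 1, 7, 2, 5]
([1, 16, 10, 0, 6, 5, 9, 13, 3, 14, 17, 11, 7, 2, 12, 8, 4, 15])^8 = [7, 13, 16, 12, 10, 5, 17, 0, 14, 15, 4, 11, 3, 1, 8, 9, 2, 6]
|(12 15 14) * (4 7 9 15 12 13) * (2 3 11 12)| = |(2 3 11 12)(4 7 9 15 14 13)| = 12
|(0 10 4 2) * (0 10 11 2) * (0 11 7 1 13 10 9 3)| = 10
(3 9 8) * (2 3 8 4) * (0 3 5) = [3, 1, 5, 9, 2, 0, 6, 7, 8, 4] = (0 3 9 4 2 5)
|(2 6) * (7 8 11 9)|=|(2 6)(7 8 11 9)|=4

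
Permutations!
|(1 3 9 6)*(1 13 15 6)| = 3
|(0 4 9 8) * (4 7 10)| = 6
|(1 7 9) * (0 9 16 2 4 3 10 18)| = |(0 9 1 7 16 2 4 3 10 18)| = 10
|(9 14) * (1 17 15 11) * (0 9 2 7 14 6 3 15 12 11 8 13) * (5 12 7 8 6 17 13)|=|(0 9 17 7 14 2 8 5 12 11 1 13)(3 15 6)|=12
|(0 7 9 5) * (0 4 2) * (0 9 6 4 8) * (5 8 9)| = 8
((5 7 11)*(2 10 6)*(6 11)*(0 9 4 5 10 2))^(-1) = (0 6 7 5 4 9)(10 11)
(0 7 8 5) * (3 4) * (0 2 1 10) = (0 7 8 5 2 1 10)(3 4) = [7, 10, 1, 4, 3, 2, 6, 8, 5, 9, 0]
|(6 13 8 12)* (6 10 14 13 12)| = |(6 12 10 14 13 8)| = 6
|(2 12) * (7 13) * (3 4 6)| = |(2 12)(3 4 6)(7 13)| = 6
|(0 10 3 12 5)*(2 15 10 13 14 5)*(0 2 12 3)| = |(0 13 14 5 2 15 10)| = 7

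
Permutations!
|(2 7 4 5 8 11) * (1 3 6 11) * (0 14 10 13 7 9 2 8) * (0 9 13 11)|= 24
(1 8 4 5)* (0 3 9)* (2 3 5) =(0 5 1 8 4 2 3 9) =[5, 8, 3, 9, 2, 1, 6, 7, 4, 0]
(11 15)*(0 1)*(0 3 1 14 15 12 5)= (0 14 15 11 12 5)(1 3)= [14, 3, 2, 1, 4, 0, 6, 7, 8, 9, 10, 12, 5, 13, 15, 11]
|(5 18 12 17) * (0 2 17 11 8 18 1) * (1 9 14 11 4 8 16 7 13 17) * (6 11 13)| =|(0 2 1)(4 8 18 12)(5 9 14 13 17)(6 11 16 7)| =60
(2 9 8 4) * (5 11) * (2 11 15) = (2 9 8 4 11 5 15) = [0, 1, 9, 3, 11, 15, 6, 7, 4, 8, 10, 5, 12, 13, 14, 2]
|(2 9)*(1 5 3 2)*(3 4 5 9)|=|(1 9)(2 3)(4 5)|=2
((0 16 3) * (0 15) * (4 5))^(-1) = (0 15 3 16)(4 5)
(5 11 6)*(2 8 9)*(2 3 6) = (2 8 9 3 6 5 11) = [0, 1, 8, 6, 4, 11, 5, 7, 9, 3, 10, 2]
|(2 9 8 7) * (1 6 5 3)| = 4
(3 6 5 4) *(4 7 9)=(3 6 5 7 9 4)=[0, 1, 2, 6, 3, 7, 5, 9, 8, 4]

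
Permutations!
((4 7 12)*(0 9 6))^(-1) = (0 6 9)(4 12 7)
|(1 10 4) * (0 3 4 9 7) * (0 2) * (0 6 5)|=|(0 3 4 1 10 9 7 2 6 5)|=10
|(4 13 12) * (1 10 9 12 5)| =|(1 10 9 12 4 13 5)| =7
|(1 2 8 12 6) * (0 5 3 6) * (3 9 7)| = 10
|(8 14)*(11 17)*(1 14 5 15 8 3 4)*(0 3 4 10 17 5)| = 24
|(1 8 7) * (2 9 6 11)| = 12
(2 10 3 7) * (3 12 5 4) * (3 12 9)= [0, 1, 10, 7, 12, 4, 6, 2, 8, 3, 9, 11, 5]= (2 10 9 3 7)(4 12 5)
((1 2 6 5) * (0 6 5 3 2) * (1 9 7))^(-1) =((0 6 3 2 5 9 7 1))^(-1) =(0 1 7 9 5 2 3 6)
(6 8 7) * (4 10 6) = [0, 1, 2, 3, 10, 5, 8, 4, 7, 9, 6] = (4 10 6 8 7)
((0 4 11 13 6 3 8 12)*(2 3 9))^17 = ((0 4 11 13 6 9 2 3 8 12))^17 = (0 3 6 4 8 9 11 12 2 13)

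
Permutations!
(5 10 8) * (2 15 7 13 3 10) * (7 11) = [0, 1, 15, 10, 4, 2, 6, 13, 5, 9, 8, 7, 12, 3, 14, 11] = (2 15 11 7 13 3 10 8 5)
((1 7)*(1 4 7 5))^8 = ((1 5)(4 7))^8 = (7)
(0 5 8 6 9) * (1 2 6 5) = (0 1 2 6 9)(5 8) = [1, 2, 6, 3, 4, 8, 9, 7, 5, 0]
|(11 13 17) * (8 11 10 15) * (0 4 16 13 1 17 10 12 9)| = |(0 4 16 13 10 15 8 11 1 17 12 9)| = 12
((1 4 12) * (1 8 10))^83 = ((1 4 12 8 10))^83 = (1 8 4 10 12)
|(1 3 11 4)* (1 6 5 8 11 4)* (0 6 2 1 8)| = 12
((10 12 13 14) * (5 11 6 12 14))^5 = ((5 11 6 12 13)(10 14))^5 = (10 14)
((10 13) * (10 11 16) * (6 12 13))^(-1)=(6 10 16 11 13 12)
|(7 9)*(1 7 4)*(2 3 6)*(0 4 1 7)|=|(0 4 7 9 1)(2 3 6)|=15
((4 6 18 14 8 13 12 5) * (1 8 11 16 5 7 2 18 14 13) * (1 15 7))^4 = (1 2)(4 16 14)(5 11 6)(7 12)(8 18)(13 15)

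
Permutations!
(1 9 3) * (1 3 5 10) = (1 9 5 10) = [0, 9, 2, 3, 4, 10, 6, 7, 8, 5, 1]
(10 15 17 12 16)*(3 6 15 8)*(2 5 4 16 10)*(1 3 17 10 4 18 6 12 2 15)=(1 3 12 4 16 15 10 8 17 2 5 18 6)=[0, 3, 5, 12, 16, 18, 1, 7, 17, 9, 8, 11, 4, 13, 14, 10, 15, 2, 6]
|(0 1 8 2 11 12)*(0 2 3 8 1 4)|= 6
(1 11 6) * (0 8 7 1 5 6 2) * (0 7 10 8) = (1 11 2 7)(5 6)(8 10) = [0, 11, 7, 3, 4, 6, 5, 1, 10, 9, 8, 2]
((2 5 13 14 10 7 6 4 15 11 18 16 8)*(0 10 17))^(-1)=((0 10 7 6 4 15 11 18 16 8 2 5 13 14 17))^(-1)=(0 17 14 13 5 2 8 16 18 11 15 4 6 7 10)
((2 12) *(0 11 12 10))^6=(0 11 12 2 10)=((0 11 12 2 10))^6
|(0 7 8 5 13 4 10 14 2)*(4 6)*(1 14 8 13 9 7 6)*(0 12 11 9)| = 24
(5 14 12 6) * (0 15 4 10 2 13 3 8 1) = (0 15 4 10 2 13 3 8 1)(5 14 12 6) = [15, 0, 13, 8, 10, 14, 5, 7, 1, 9, 2, 11, 6, 3, 12, 4]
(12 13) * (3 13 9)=(3 13 12 9)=[0, 1, 2, 13, 4, 5, 6, 7, 8, 3, 10, 11, 9, 12]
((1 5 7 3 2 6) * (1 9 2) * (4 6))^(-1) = ((1 5 7 3)(2 4 6 9))^(-1) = (1 3 7 5)(2 9 6 4)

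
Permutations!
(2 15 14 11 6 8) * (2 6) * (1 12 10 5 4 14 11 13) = (1 12 10 5 4 14 13)(2 15 11)(6 8) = [0, 12, 15, 3, 14, 4, 8, 7, 6, 9, 5, 2, 10, 1, 13, 11]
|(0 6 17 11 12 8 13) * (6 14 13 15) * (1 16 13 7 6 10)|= 13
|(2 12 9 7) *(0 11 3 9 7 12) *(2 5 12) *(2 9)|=|(0 11 3 2)(5 12 7)|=12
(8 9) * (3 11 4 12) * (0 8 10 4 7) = (0 8 9 10 4 12 3 11 7) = [8, 1, 2, 11, 12, 5, 6, 0, 9, 10, 4, 7, 3]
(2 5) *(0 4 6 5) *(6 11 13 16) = [4, 1, 0, 3, 11, 2, 5, 7, 8, 9, 10, 13, 12, 16, 14, 15, 6] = (0 4 11 13 16 6 5 2)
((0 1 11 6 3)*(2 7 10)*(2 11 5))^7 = (0 6 10 2 1 3 11 7 5)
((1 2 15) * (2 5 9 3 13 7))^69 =((1 5 9 3 13 7 2 15))^69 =(1 7 9 15 13 5 2 3)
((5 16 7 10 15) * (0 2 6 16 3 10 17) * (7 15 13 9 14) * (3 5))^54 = (0 10)(2 13)(3 17)(6 9)(7 15)(14 16)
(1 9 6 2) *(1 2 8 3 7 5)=(1 9 6 8 3 7 5)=[0, 9, 2, 7, 4, 1, 8, 5, 3, 6]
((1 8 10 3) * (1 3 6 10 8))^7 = ((6 10))^7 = (6 10)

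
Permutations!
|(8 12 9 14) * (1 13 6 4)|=4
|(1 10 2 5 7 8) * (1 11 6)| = 8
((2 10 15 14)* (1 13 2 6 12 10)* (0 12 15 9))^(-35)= (0 12 10 9)(1 13 2)(6 15 14)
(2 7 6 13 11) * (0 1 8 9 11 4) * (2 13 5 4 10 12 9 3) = (0 1 8 3 2 7 6 5 4)(9 11 13 10 12) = [1, 8, 7, 2, 0, 4, 5, 6, 3, 11, 12, 13, 9, 10]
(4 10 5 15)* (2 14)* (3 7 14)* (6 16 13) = (2 3 7 14)(4 10 5 15)(6 16 13) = [0, 1, 3, 7, 10, 15, 16, 14, 8, 9, 5, 11, 12, 6, 2, 4, 13]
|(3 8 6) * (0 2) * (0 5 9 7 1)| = |(0 2 5 9 7 1)(3 8 6)| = 6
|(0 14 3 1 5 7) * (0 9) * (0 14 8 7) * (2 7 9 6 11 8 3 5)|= 11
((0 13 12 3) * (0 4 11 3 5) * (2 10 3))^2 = ((0 13 12 5)(2 10 3 4 11))^2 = (0 12)(2 3 11 10 4)(5 13)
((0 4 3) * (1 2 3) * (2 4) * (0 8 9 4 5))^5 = ((0 2 3 8 9 4 1 5))^5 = (0 4 3 5 9 2 1 8)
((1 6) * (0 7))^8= (7)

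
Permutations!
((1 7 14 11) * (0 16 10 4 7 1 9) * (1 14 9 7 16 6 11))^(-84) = (16)(0 6 11 7 9)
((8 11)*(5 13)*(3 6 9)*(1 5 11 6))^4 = (1 8)(3 11)(5 6)(9 13)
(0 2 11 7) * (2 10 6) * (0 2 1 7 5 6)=(0 10)(1 7 2 11 5 6)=[10, 7, 11, 3, 4, 6, 1, 2, 8, 9, 0, 5]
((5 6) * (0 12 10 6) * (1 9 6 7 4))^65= (0 10 4 9 5 12 7 1 6)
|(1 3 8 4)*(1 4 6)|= |(1 3 8 6)|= 4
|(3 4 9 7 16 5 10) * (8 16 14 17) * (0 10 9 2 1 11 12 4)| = |(0 10 3)(1 11 12 4 2)(5 9 7 14 17 8 16)| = 105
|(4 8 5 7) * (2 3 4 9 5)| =12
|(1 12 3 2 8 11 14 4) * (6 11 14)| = 14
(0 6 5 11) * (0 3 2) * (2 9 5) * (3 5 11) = (0 6 2)(3 9 11 5) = [6, 1, 0, 9, 4, 3, 2, 7, 8, 11, 10, 5]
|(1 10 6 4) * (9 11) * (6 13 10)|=|(1 6 4)(9 11)(10 13)|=6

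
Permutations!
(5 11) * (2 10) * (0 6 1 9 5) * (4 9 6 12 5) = (0 12 5 11)(1 6)(2 10)(4 9) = [12, 6, 10, 3, 9, 11, 1, 7, 8, 4, 2, 0, 5]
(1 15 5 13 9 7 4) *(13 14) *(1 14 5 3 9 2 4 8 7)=(1 15 3 9)(2 4 14 13)(7 8)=[0, 15, 4, 9, 14, 5, 6, 8, 7, 1, 10, 11, 12, 2, 13, 3]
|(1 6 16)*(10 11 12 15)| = 12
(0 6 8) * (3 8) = (0 6 3 8) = [6, 1, 2, 8, 4, 5, 3, 7, 0]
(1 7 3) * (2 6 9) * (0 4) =(0 4)(1 7 3)(2 6 9) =[4, 7, 6, 1, 0, 5, 9, 3, 8, 2]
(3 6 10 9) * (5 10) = (3 6 5 10 9) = [0, 1, 2, 6, 4, 10, 5, 7, 8, 3, 9]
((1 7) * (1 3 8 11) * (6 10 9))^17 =((1 7 3 8 11)(6 10 9))^17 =(1 3 11 7 8)(6 9 10)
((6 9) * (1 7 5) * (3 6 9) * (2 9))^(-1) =((1 7 5)(2 9)(3 6))^(-1) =(1 5 7)(2 9)(3 6)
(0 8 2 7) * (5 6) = (0 8 2 7)(5 6) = [8, 1, 7, 3, 4, 6, 5, 0, 2]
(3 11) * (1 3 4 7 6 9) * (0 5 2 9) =[5, 3, 9, 11, 7, 2, 0, 6, 8, 1, 10, 4] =(0 5 2 9 1 3 11 4 7 6)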